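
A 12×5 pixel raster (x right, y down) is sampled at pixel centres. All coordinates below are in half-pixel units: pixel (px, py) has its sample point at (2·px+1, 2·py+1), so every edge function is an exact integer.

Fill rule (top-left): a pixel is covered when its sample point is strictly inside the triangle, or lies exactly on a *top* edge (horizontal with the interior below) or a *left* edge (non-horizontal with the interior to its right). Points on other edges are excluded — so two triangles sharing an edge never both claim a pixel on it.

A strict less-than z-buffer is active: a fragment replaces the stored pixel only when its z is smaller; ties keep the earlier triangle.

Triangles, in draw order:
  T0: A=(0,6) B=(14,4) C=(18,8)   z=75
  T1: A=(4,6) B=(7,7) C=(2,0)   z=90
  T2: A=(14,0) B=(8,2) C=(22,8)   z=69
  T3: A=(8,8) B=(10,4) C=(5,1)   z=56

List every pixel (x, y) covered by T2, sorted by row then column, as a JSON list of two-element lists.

T0:
  2·area = 64
  edge (0, 6)→(14, 4): d=(14,-2) top-left  bias=+0
  edge (14, 4)→(18, 8): d=(4,4) right/bottom  bias=-1
  edge (18, 8)→(0, 6): d=(-18,-2) top-left  bias=+0
    (5,0)@(11, 1): e=[-48,0,112] → ·  [on edge]
    (6,1)@(13, 3): e=[-16,0,80] → ·  [on edge]
    (10,1)@(21, 3): e=[0,-32,96] → ·  [on edge]
    (3,2)@(7, 5): e=[0,32,32] → #  [on edge]
    (4,2)@(9, 5): e=[4,24,36] → #
    (5,2)@(11, 5): e=[8,16,40] → #
    (6,2)@(13, 5): e=[12,8,44] → #
    (7,2)@(15, 5): e=[16,0,48] → ·  [on edge]
    (3,3)@(7, 7): e=[28,40,-4] → ·
    (4,3)@(9, 7): e=[32,32,0] → #  [on edge]
    (7,3)@(15, 7): e=[44,8,12] → #
    (8,3)@(17, 7): e=[48,0,16] → ·  [on edge]
    (9,4)@(19, 9): e=[80,0,-16] → ·  [on edge]
  covered (8 px):
    · · · · · · · · · · · ·
    · · · · · · · · · · · ·
    · · · # # # # · · · · ·
    · · · · # # # # · · · ·
    · · · · · · · · · · · ·
T1:
  2·area = 16  (B↔C swapped to make it positive)
  edge (4, 6)→(2, 0): d=(-2,-6) top-left  bias=+0
  edge (2, 0)→(7, 7): d=(5,7) right/bottom  bias=-1
  edge (7, 7)→(4, 6): d=(-3,-1) top-left  bias=+0
    (1,1)@(3, 3): e=[0,8,8] → #  [on edge]
    (2,1)@(5, 3): e=[12,-6,10] → ·
    (0,2)@(1, 5): e=[-16,32,0] → ·  [on edge]
    (1,2)@(3, 5): e=[-4,18,2] → ·
    (2,2)@(5, 5): e=[8,4,4] → #
    (3,2)@(7, 5): e=[20,-10,6] → ·
    (2,3)@(5, 7): e=[4,14,-2] → ·
    (3,3)@(7, 7): e=[16,0,0] → ·  [on edge]
    (2,4)@(5, 9): e=[0,24,-8] → ·  [on edge]
    (6,4)@(13, 9): e=[48,-32,0] → ·  [on edge]
  covered (2 px):
    · · · · · · · · · · · ·
    · # · · · · · · · · · ·
    · · # · · · · · · · · ·
    · · · · · · · · · · · ·
    · · · · · · · · · · · ·
T2:
  2·area = 64  (B↔C swapped to make it positive)
  edge (14, 0)→(22, 8): d=(8,8) right/bottom  bias=-1
  edge (22, 8)→(8, 2): d=(-14,-6) top-left  bias=+0
  edge (8, 2)→(14, 0): d=(6,-2) top-left  bias=+0
    (5,0)@(11, 1): e=[32,32,0] → #  [on edge]
    (6,0)@(13, 1): e=[16,44,4] → #
    (7,0)@(15, 1): e=[0,56,8] → ·  [on edge]
    (2,1)@(5, 3): e=[96,-32,0] → ·  [on edge]
    (5,1)@(11, 3): e=[48,4,12] → #
    (7,1)@(15, 3): e=[16,28,20] → #
    (8,1)@(17, 3): e=[0,40,24] → ·  [on edge]
    (5,2)@(11, 5): e=[64,-24,24] → ·
    (6,2)@(13, 5): e=[48,-12,28] → ·
    (7,2)@(15, 5): e=[32,0,32] → #  [on edge]
    (8,2)@(17, 5): e=[16,12,36] → #
    (9,2)@(19, 5): e=[0,24,40] → ·  [on edge]
    (10,3)@(21, 7): e=[0,8,56] → ·  [on edge]
    (11,4)@(23, 9): e=[0,-8,72] → ·  [on edge]
  covered (7 px):
    · · · · · # # · · · · ·
    · · · · · # # # · · · ·
    · · · · · · · # # · · ·
    · · · · · · · · · · · ·
    · · · · · · · · · · · ·
T3:
  2·area = 26  (B↔C swapped to make it positive)
  edge (8, 8)→(5, 1): d=(-3,-7) top-left  bias=+0
  edge (5, 1)→(10, 4): d=(5,3) right/bottom  bias=-1
  edge (10, 4)→(8, 8): d=(-2,4) right/bottom  bias=-1
    (2,0)@(5, 1): e=[0,0,26] → ·  [on edge]
    (3,1)@(7, 3): e=[8,4,14] → #
    (4,1)@(9, 3): e=[22,-2,6] → ·
    (3,2)@(7, 5): e=[2,14,10] → #
    (4,2)@(9, 5): e=[16,8,2] → #
    (5,2)@(11, 5): e=[30,2,-6] → ·
    (3,3)@(7, 7): e=[-4,24,6] → ·
    (4,3)@(9, 7): e=[10,18,-2] → ·
    (7,3)@(15, 7): e=[52,0,-26] → ·  [on edge]
  covered (3 px):
    · · · · · · · · · · · ·
    · · · # · · · · · · · ·
    · · · # # · · · · · · ·
    · · · · · · · · · · · ·
    · · · · · · · · · · · ·

Answer: [[5,0],[6,0],[5,1],[6,1],[7,1],[7,2],[8,2]]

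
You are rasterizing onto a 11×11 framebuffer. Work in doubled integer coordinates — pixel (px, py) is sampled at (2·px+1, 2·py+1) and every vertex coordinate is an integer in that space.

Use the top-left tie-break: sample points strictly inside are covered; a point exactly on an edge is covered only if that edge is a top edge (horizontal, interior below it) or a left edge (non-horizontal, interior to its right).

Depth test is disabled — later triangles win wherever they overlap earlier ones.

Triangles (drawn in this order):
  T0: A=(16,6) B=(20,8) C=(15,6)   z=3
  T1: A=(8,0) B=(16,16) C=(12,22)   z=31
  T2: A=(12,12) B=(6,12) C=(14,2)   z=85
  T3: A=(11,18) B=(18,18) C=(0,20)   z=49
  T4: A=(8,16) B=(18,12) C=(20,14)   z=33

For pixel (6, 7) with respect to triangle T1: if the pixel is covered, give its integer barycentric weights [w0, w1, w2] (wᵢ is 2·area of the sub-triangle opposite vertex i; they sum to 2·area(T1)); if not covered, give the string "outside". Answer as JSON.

T0:
  2·area = 2
  edge (16, 6)→(20, 8): d=(4,2) right/bottom  bias=-1
  edge (20, 8)→(15, 6): d=(-5,-2) top-left  bias=+0
  edge (15, 6)→(16, 6): d=(1,0) top-left  bias=+0
  covered (0 px):
    . . . . . . . . . . .
    . . . . . . . . . . .
    . . . . . . . . . . .
    . . . . . . . . . . .
    . . . . . . . . . . .
    . . . . . . . . . . .
    . . . . . . . . . . .
    . . . . . . . . . . .
    . . . . . . . . . . .
    . . . . . . . . . . .
    . . . . . . . . . . .
T1:
  2·area = 112
  edge (8, 0)→(16, 16): d=(8,16) right/bottom  bias=-1
  edge (16, 16)→(12, 22): d=(-4,6) right/bottom  bias=-1
  edge (12, 22)→(8, 0): d=(-4,-22) top-left  bias=+0
    (4,1)@(9, 3): e=[8,94,10] → X
    (5,1)@(11, 3): e=[-24,82,54] → .
    (4,2)@(9, 5): e=[24,86,2] → X
    (5,2)@(11, 5): e=[-8,74,46] → .
    (4,3)@(9, 7): e=[40,78,-6] → .
    (5,3)@(11, 7): e=[8,66,38] → X
    (6,3)@(13, 7): e=[-24,54,82] → .
    (5,4)@(11, 9): e=[24,58,30] → X
    (6,4)@(13, 9): e=[-8,46,74] → .
    (5,5)@(11, 11): e=[40,50,22] → X
    (6,5)@(13, 11): e=[8,38,66] → X
    (7,5)@(15, 11): e=[-24,26,110] → .
  covered (14 px):
    . . . . . . . . . . .
    . . . . X . . . . . .
    . . . . X . . . . . .
    . . . . . X . . . . .
    . . . . . X . . . . .
    . . . . . X X . . . .
    . . . . . X X . . . .
    . . . . . X X X . . .
    . . . . . . X X . . .
    . . . . . . X . . . .
    . . . . . . . . . . .
T2:
  2·area = 60
  edge (12, 12)→(6, 12): d=(-6,0) right/bottom  bias=-1
  edge (6, 12)→(14, 2): d=(8,-10) top-left  bias=+0
  edge (14, 2)→(12, 12): d=(-2,10) right/bottom  bias=-1
    (6,2)@(13, 5): e=[42,14,4] → X
    (7,2)@(15, 5): e=[42,34,-16] → .
    (5,3)@(11, 7): e=[30,10,20] → X
    (6,3)@(13, 7): e=[30,30,0] → .  [on edge]
    (4,4)@(9, 9): e=[18,6,36] → X
    (6,4)@(13, 9): e=[18,46,-4] → .
    (3,5)@(7, 11): e=[6,2,52] → X
    (6,5)@(13, 11): e=[6,62,-8] → .
    (3,6)@(7, 13): e=[-6,18,48] → .
    (4,6)@(9, 13): e=[-6,38,28] → .
    (5,6)@(11, 13): e=[-6,58,8] → .
    (5,8)@(11, 17): e=[-30,90,0] → .  [on edge]
  covered (7 px):
    . . . . . . . . . . .
    . . . . . . . . . . .
    . . . . . . X . . . .
    . . . . . X . . . . .
    . . . . X X . . . . .
    . . . X X X . . . . .
    . . . . . . . . . . .
    . . . . . . . . . . .
    . . . . . . . . . . .
    . . . . . . . . . . .
    . . . . . . . . . . .
T3:
  2·area = 14
  edge (11, 18)→(18, 18): d=(7,0) top-left  bias=+0
  edge (18, 18)→(0, 20): d=(-18,2) right/bottom  bias=-1
  edge (0, 20)→(11, 18): d=(11,-2) top-left  bias=+0
    (3,9)@(7, 19): e=[7,4,3] → X
    (4,9)@(9, 19): e=[7,0,7] → .  [on edge]
    (3,10)@(7, 21): e=[21,-32,25] → .
  covered (1 px):
    . . . . . . . . . . .
    . . . . . . . . . . .
    . . . . . . . . . . .
    . . . . . . . . . . .
    . . . . . . . . . . .
    . . . . . . . . . . .
    . . . . . . . . . . .
    . . . . . . . . . . .
    . . . . . . . . . . .
    . . . X . . . . . . .
    . . . . . . . . . . .
T4:
  2·area = 28
  edge (8, 16)→(18, 12): d=(10,-4) top-left  bias=+0
  edge (18, 12)→(20, 14): d=(2,2) right/bottom  bias=-1
  edge (20, 14)→(8, 16): d=(-12,2) right/bottom  bias=-1
    (3,0)@(7, 1): e=[-154,0,182] → .  [on edge]
    (4,1)@(9, 3): e=[-126,0,154] → .  [on edge]
    (5,2)@(11, 5): e=[-98,0,126] → .  [on edge]
    (6,3)@(13, 7): e=[-70,0,98] → .  [on edge]
    (7,4)@(15, 9): e=[-42,0,70] → .  [on edge]
    (8,5)@(17, 11): e=[-14,0,42] → .  [on edge]
    (8,6)@(17, 13): e=[6,4,18] → X
    (9,6)@(19, 13): e=[14,0,14] → .  [on edge]
    (5,7)@(11, 15): e=[2,20,6] → X
    (6,7)@(13, 15): e=[10,16,2] → X
    (7,7)@(15, 15): e=[18,12,-2] → .
    (8,7)@(17, 15): e=[26,8,-6] → .
    (10,7)@(21, 15): e=[42,0,-14] → .  [on edge]
  covered (3 px):
    . . . . . . . . . . .
    . . . . . . . . . . .
    . . . . . . . . . . .
    . . . . . . . . . . .
    . . . . . . . . . . .
    . . . . . . . . . . .
    . . . . . . . . X . .
    . . . . . X X . . . .
    . . . . . . . . . . .
    . . . . . . . . . . .
    . . . . . . . . . . .

Final: [22,50,40]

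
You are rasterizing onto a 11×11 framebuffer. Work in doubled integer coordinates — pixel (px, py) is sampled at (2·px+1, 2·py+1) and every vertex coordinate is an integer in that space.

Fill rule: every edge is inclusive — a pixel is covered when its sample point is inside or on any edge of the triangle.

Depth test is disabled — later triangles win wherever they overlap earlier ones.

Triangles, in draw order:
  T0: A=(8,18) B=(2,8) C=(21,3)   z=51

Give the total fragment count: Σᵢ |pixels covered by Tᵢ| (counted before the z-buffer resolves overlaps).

T0:
  2·area = 220
  edge (8, 18)→(2, 8): d=(-6,-10) inclusive
  edge (2, 8)→(21, 3): d=(19,-5) inclusive
  edge (21, 3)→(8, 18): d=(-13,15) inclusive
    (10,1)@(21, 3): e=[220,0,0] → X  [on edge]
    (7,2)@(15, 5): e=[148,8,64] → X
    (8,2)@(17, 5): e=[168,18,34] → X
    (9,2)@(19, 5): e=[188,28,4] → X
    (10,2)@(21, 5): e=[208,38,-26] → .
    (3,3)@(7, 7): e=[56,6,158] → X
    (4,3)@(9, 7): e=[76,16,128] → X
    (5,3)@(11, 7): e=[96,26,98] → X
    (6,3)@(13, 7): e=[116,36,68] → X
    (9,3)@(19, 7): e=[176,66,-22] → .
    (1,4)@(3, 9): e=[4,24,192] → X
    (2,4)@(5, 9): e=[24,34,162] → X
    (2,6)@(5, 13): e=[0,110,110] → X  [on edge]
  covered (28 px):
    . . . . . . . . . . .
    . . . . . . . . . . X
    . . . . . . . X X X .
    . . . X X X X X X . .
    . X X X X X X X . . .
    . . X X X X X . . . .
    . . X X X X . . . . .
    . . . X X . . . . . .
    . . . . . . . . . . .
    . . . . . . . . . . .
    . . . . . . . . . . .

Result: 28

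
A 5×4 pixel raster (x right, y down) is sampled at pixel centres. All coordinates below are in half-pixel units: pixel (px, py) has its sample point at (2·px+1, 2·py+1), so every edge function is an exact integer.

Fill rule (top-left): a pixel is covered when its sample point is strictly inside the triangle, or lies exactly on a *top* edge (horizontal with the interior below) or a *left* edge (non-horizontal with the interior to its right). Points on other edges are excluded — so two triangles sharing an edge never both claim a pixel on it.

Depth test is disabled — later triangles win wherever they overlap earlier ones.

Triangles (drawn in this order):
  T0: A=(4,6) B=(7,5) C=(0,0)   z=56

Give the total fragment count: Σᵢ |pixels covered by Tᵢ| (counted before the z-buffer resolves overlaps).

T0:
  2·area = 22  (B↔C swapped to make it positive)
  edge (4, 6)→(0, 0): d=(-4,-6) top-left  bias=+0
  edge (0, 0)→(7, 5): d=(7,5) right/bottom  bias=-1
  edge (7, 5)→(4, 6): d=(-3,1) right/bottom  bias=-1
    (0,0)@(1, 1): e=[2,2,18] → X
    (1,0)@(3, 1): e=[14,-8,16] → .
    (0,1)@(1, 3): e=[-6,16,12] → .
    (1,1)@(3, 3): e=[6,6,10] → X
    (2,1)@(5, 3): e=[18,-4,8] → .
    (1,2)@(3, 5): e=[-2,20,4] → .
    (2,2)@(5, 5): e=[10,10,2] → X
    (3,2)@(7, 5): e=[22,0,0] → .  [on edge]
    (0,3)@(1, 7): e=[-22,44,0] → .  [on edge]
    (2,3)@(5, 7): e=[2,24,-4] → .
  covered (3 px):
    X . . . .
    . X . . .
    . . X . .
    . . . . .

Result: 3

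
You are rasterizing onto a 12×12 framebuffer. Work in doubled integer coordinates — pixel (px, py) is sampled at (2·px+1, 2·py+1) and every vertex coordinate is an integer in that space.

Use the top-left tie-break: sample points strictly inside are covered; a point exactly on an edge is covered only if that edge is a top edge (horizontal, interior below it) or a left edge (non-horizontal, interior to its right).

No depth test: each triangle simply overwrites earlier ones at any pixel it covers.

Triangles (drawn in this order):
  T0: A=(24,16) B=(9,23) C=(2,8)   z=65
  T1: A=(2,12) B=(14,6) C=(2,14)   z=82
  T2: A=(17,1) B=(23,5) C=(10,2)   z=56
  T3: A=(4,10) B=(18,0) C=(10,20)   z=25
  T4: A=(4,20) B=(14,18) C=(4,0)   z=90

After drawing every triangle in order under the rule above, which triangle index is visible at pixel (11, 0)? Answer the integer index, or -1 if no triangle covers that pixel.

T0:
  2·area = 274
  edge (24, 16)→(9, 23): d=(-15,7) right/bottom  bias=-1
  edge (9, 23)→(2, 8): d=(-7,-15) top-left  bias=+0
  edge (2, 8)→(24, 16): d=(22,8) right/bottom  bias=-1
    (1,4)@(3, 9): e=[252,8,14] → X
    (2,4)@(5, 9): e=[238,38,-2] → .
    (1,5)@(3, 11): e=[222,-6,58] → .
    (2,5)@(5, 11): e=[208,24,42] → X
    (3,5)@(7, 11): e=[194,54,26] → X
    (4,5)@(9, 11): e=[180,84,10] → X
    (5,5)@(11, 11): e=[166,114,-6] → .
    (2,6)@(5, 13): e=[178,10,86] → X
    (5,6)@(11, 13): e=[136,100,38] → X
    (6,6)@(13, 13): e=[122,130,22] → X
    (7,6)@(15, 13): e=[108,160,6] → X
    (8,6)@(17, 13): e=[94,190,-10] → .
    (4,11)@(9, 23): e=[0,0,274] → .  [on edge]
  covered (34 px):
    . . . . . . . . . . . .
    . . . . . . . . . . . .
    . . . . . . . . . . . .
    . . . . . . . . . . . .
    . X . . . . . . . . . .
    . . X X X . . . . . . .
    . . X X X X X X . . . .
    . . . X X X X X X X X .
    . . . X X X X X X X X .
    . . . . X X X X X . . .
    . . . . X X X . . . . .
    . . . . . . . . . . . .
T1:
  2·area = 24
  edge (2, 12)→(14, 6): d=(12,-6) top-left  bias=+0
  edge (14, 6)→(2, 14): d=(-12,8) right/bottom  bias=-1
  edge (2, 14)→(2, 12): d=(0,-2) top-left  bias=+0
    (4,4)@(9, 9): e=[6,4,14] → X
    (5,4)@(11, 9): e=[18,-12,18] → .
    (2,5)@(5, 11): e=[6,12,6] → X
    (3,5)@(7, 11): e=[18,-4,10] → .
    (4,5)@(9, 11): e=[30,-20,14] → .
    (1,6)@(3, 13): e=[18,4,2] → X
    (2,6)@(5, 13): e=[30,-12,6] → .
    (1,7)@(3, 15): e=[42,-20,2] → .
  covered (3 px):
    . . . . . . . . . . . .
    . . . . . . . . . . . .
    . . . . . . . . . . . .
    . . . . . . . . . . . .
    . . . . X . . . . . . .
    . . X . . . . . . . . .
    . X . . . . . . . . . .
    . . . . . . . . . . . .
    . . . . . . . . . . . .
    . . . . . . . . . . . .
    . . . . . . . . . . . .
    . . . . . . . . . . . .
T2:
  2·area = 34
  edge (17, 1)→(23, 5): d=(6,4) right/bottom  bias=-1
  edge (23, 5)→(10, 2): d=(-13,-3) top-left  bias=+0
  edge (10, 2)→(17, 1): d=(7,-1) top-left  bias=+0
    (8,0)@(17, 1): e=[0,34,0] → .  [on edge]
    (1,1)@(3, 3): e=[68,-34,0] → .  [on edge]
    (7,1)@(15, 3): e=[20,2,12] → X
    (8,1)@(17, 3): e=[12,8,14] → X
    (9,1)@(19, 3): e=[4,14,16] → X
    (10,1)@(21, 3): e=[-4,20,18] → .
    (7,2)@(15, 5): e=[32,-24,26] → .
    (8,2)@(17, 5): e=[24,-18,28] → .
    (9,2)@(19, 5): e=[16,-12,30] → .
    (11,2)@(23, 5): e=[0,0,34] → .  [on edge]
  covered (3 px):
    . . . . . . . . . . . .
    . . . . . . . X X X . .
    . . . . . . . . . . . .
    . . . . . . . . . . . .
    . . . . . . . . . . . .
    . . . . . . . . . . . .
    . . . . . . . . . . . .
    . . . . . . . . . . . .
    . . . . . . . . . . . .
    . . . . . . . . . . . .
    . . . . . . . . . . . .
    . . . . . . . . . . . .
T3:
  2·area = 200
  edge (4, 10)→(18, 0): d=(14,-10) top-left  bias=+0
  edge (18, 0)→(10, 20): d=(-8,20) right/bottom  bias=-1
  edge (10, 20)→(4, 10): d=(-6,-10) top-left  bias=+0
    (8,0)@(17, 1): e=[4,12,184] → X
    (9,0)@(19, 1): e=[24,-28,204] → .
    (7,1)@(15, 3): e=[12,36,152] → X
    (8,1)@(17, 3): e=[32,-4,172] → .
    (0,2)@(1, 5): e=[-100,300,0] → .  [on edge]
    (5,2)@(11, 5): e=[0,100,100] → X  [on edge]
    (6,2)@(13, 5): e=[20,60,120] → X
    (8,2)@(17, 5): e=[60,-20,160] → .
    (4,3)@(9, 7): e=[8,124,68] → X
    (8,3)@(17, 7): e=[88,-36,148] → .
    (3,4)@(7, 9): e=[16,148,36] → X
    (7,4)@(15, 9): e=[96,-12,116] → .
    (3,7)@(7, 15): e=[100,100,0] → X  [on edge]
  covered (26 px):
    . . . . . . . . X . . .
    . . . . . . . X . . . .
    . . . . . X X X . . . .
    . . . . X X X X . . . .
    . . . X X X X . . . . .
    . . X X X X X . . . . .
    . . . X X X . . . . . .
    . . . X X X . . . . . .
    . . . . X X . . . . . .
    . . . . . . . . . . . .
    . . . . . . . . . . . .
    . . . . . . . . . . . .
T4:
  2·area = 200  (B↔C swapped to make it positive)
  edge (4, 20)→(4, 0): d=(0,-20) top-left  bias=+0
  edge (4, 0)→(14, 18): d=(10,18) right/bottom  bias=-1
  edge (14, 18)→(4, 20): d=(-10,2) right/bottom  bias=-1
    (2,1)@(5, 3): e=[20,12,168] → X
    (3,1)@(7, 3): e=[60,-24,164] → .
    (2,2)@(5, 5): e=[20,32,148] → X
    (3,2)@(7, 5): e=[60,-4,144] → .
    (2,3)@(5, 7): e=[20,52,128] → X
    (3,3)@(7, 7): e=[60,16,124] → X
    (4,3)@(9, 7): e=[100,-20,120] → .
    (2,4)@(5, 9): e=[20,72,108] → X
    (4,4)@(9, 9): e=[100,0,100] → .  [on edge]
    (2,5)@(5, 11): e=[20,92,88] → X
    (4,5)@(9, 11): e=[100,20,80] → X
    (5,5)@(11, 11): e=[140,-16,76] → .
    (9,8)@(19, 17): e=[300,-100,0] → .  [on edge]
    (4,9)@(9, 19): e=[100,100,0] → .  [on edge]
  covered (24 px):
    . . . . . . . . . . . .
    . . X . . . . . . . . .
    . . X . . . . . . . . .
    . . X X . . . . . . . .
    . . X X . . . . . . . .
    . . X X X . . . . . . .
    . . X X X X . . . . . .
    . . X X X X . . . . . .
    . . X X X X X . . . . .
    . . X X . . . . . . . .
    . . . . . . . . . . . .
    . . . . . . . . . . . .

Z-buffer (winner per pixel, '.' = empty):
  . . . . . . . . 3 . . .
  . . 4 . . . . 3 2 2 . .
  . . 4 . . 3 3 3 . . . .
  . . 4 4 3 3 3 3 . . . .
  . 0 4 4 3 3 3 . . . . .
  . . 4 4 4 3 3 . . . . .
  . 1 4 4 4 4 0 0 . . . .
  . . 4 4 4 4 0 0 0 0 0 .
  . . 4 4 4 4 4 0 0 0 0 .
  . . 4 4 0 0 0 0 0 . . .
  . . . . 0 0 0 . . . . .
  . . . . . . . . . . . .

Result: -1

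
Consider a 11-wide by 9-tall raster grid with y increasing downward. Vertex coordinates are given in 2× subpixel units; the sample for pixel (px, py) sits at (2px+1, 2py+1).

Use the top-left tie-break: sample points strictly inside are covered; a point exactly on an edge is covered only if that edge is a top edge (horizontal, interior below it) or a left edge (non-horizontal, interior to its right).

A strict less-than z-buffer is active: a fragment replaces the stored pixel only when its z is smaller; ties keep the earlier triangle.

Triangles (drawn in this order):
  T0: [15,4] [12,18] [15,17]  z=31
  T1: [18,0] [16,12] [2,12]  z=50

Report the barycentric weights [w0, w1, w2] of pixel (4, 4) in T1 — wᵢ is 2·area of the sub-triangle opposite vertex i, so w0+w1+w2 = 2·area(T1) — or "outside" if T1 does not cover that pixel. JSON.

T0:
  2·area = 39  (B↔C swapped to make it positive)
  edge (15, 4)→(15, 17): d=(0,13) right/bottom  bias=-1
  edge (15, 17)→(12, 18): d=(-3,1) right/bottom  bias=-1
  edge (12, 18)→(15, 4): d=(3,-14) top-left  bias=+0
    (7,0)@(15, 1): e=[0,48,-9] → .  [on edge]
    (7,1)@(15, 3): e=[0,42,-3] → .  [on edge]
    (7,2)@(15, 5): e=[0,36,3] → .  [on edge]
    (7,3)@(15, 7): e=[0,30,9] → .  [on edge]
    (7,4)@(15, 9): e=[0,24,15] → .  [on edge]
    (7,5)@(15, 11): e=[0,18,21] → .  [on edge]
    (7,6)@(15, 13): e=[0,12,27] → .  [on edge]
    (6,7)@(13, 15): e=[26,8,5] → X
    (7,7)@(15, 15): e=[0,6,33] → .  [on edge]
    (10,7)@(21, 15): e=[-78,0,117] → .  [on edge]
    (6,8)@(13, 17): e=[26,2,11] → X
    (7,8)@(15, 17): e=[0,0,39] → .  [on edge]
  covered (2 px):
    . . . . . . . . . . .
    . . . . . . . . . . .
    . . . . . . . . . . .
    . . . . . . . . . . .
    . . . . . . . . . . .
    . . . . . . . . . . .
    . . . . . . . . . . .
    . . . . . . X . . . .
    . . . . . . X . . . .
T1:
  2·area = 168
  edge (18, 0)→(16, 12): d=(-2,12) right/bottom  bias=-1
  edge (16, 12)→(2, 12): d=(-14,0) right/bottom  bias=-1
  edge (2, 12)→(18, 0): d=(16,-12) top-left  bias=+0
    (8,0)@(17, 1): e=[10,154,4] → X
    (9,0)@(19, 1): e=[-14,154,28] → .
    (7,1)@(15, 3): e=[30,126,12] → X
    (9,1)@(19, 3): e=[-18,126,60] → .
    (6,2)@(13, 5): e=[50,98,20] → X
    (9,2)@(19, 5): e=[-22,98,92] → .
    (4,3)@(9, 7): e=[94,70,4] → X
    (5,3)@(11, 7): e=[70,70,28] → X
    (8,3)@(17, 7): e=[-2,70,100] → .
    (3,4)@(7, 9): e=[114,42,12] → X
    (8,4)@(17, 9): e=[-6,42,132] → .
    (2,5)@(5, 11): e=[134,14,20] → X
  covered (21 px):
    . . . . . . . . X . .
    . . . . . . . X X . .
    . . . . . . X X X . .
    . . . . X X X X . . .
    . . . X X X X X . . .
    . . X X X X X X . . .
    . . . . . . . . . . .
    . . . . . . . . . . .
    . . . . . . . . . . .

Result: [42,36,90]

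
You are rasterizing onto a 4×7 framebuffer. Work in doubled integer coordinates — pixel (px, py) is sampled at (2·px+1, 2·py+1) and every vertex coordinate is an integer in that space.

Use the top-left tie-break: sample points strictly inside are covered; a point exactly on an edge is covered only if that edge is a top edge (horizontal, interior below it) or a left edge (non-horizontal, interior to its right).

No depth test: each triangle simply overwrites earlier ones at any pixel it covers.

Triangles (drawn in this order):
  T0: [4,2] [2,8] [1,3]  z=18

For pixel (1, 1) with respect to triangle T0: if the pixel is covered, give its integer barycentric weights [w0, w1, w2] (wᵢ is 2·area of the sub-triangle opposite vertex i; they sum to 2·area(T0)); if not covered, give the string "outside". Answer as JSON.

T0:
  2·area = 16
  edge (4, 2)→(2, 8): d=(-2,6) right/bottom  bias=-1
  edge (2, 8)→(1, 3): d=(-1,-5) top-left  bias=+0
  edge (1, 3)→(4, 2): d=(3,-1) top-left  bias=+0
    (3,0)@(7, 1): e=[-16,32,0] → ·  [on edge]
    (0,1)@(1, 3): e=[16,0,0] → #  [on edge]
    (1,1)@(3, 3): e=[4,10,2] → #
    (2,1)@(5, 3): e=[-8,20,4] → ·
    (0,2)@(1, 5): e=[12,-2,6] → ·
    (1,2)@(3, 5): e=[0,8,8] → ·  [on edge]
    (0,5)@(1, 11): e=[0,-8,24] → ·  [on edge]
    (1,6)@(3, 13): e=[-16,0,32] → ·  [on edge]
  covered (2 px):
    · · · ·
    # # · ·
    · · · ·
    · · · ·
    · · · ·
    · · · ·
    · · · ·

Result: [10,2,4]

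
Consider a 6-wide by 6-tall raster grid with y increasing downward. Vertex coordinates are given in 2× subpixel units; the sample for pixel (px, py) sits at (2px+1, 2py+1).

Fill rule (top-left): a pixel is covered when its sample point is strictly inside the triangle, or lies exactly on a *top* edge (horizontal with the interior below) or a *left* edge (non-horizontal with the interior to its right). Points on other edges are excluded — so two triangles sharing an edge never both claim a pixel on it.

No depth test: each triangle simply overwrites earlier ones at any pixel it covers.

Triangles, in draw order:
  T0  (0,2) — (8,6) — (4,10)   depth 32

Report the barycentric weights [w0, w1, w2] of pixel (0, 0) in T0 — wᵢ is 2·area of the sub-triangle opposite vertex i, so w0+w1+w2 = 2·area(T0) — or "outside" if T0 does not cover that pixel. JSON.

T0:
  2·area = 48
  edge (0, 2)→(8, 6): d=(8,4) right/bottom  bias=-1
  edge (8, 6)→(4, 10): d=(-4,4) right/bottom  bias=-1
  edge (4, 10)→(0, 2): d=(-4,-8) top-left  bias=+0
    (0,1)@(1, 3): e=[4,40,4] → X
    (1,1)@(3, 3): e=[-4,32,20] → .
    (5,1)@(11, 3): e=[-36,0,84] → .  [on edge]
    (0,2)@(1, 5): e=[20,32,-4] → .
    (1,2)@(3, 5): e=[12,24,12] → X
    (2,2)@(5, 5): e=[4,16,28] → X
    (3,2)@(7, 5): e=[-4,8,44] → .
    (4,2)@(9, 5): e=[-12,0,60] → .  [on edge]
    (1,3)@(3, 7): e=[28,16,4] → X
    (3,3)@(7, 7): e=[12,0,36] → .  [on edge]
    (1,4)@(3, 9): e=[44,8,-4] → .
    (2,4)@(5, 9): e=[36,0,12] → .  [on edge]
    (1,5)@(3, 11): e=[60,0,-12] → .  [on edge]
  covered (5 px):
    . . . . . .
    X . . . . .
    . X X . . .
    . X X . . .
    . . . . . .
    . . . . . .

Answer: "outside"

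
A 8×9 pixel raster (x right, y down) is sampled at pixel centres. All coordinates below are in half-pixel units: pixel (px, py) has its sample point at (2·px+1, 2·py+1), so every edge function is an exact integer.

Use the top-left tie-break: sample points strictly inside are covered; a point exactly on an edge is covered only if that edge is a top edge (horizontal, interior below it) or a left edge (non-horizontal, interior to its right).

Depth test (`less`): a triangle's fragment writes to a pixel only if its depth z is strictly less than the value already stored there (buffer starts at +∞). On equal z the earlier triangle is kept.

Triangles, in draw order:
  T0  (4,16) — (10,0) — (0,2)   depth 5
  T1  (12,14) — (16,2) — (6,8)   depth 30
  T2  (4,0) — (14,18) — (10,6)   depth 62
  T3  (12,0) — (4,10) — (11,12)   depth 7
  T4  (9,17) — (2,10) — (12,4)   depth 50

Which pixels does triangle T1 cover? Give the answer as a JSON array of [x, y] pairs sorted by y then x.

T0:
  2·area = 148  (B↔C swapped to make it positive)
  edge (4, 16)→(0, 2): d=(-4,-14) top-left  bias=+0
  edge (0, 2)→(10, 0): d=(10,-2) top-left  bias=+0
  edge (10, 0)→(4, 16): d=(-6,16) right/bottom  bias=-1
    (2,0)@(5, 1): e=[74,0,74] → #  [on edge]
    (3,0)@(7, 1): e=[102,4,42] → #
    (4,0)@(9, 1): e=[130,8,10] → #
    (5,0)@(11, 1): e=[158,12,-22] → ·
    (0,1)@(1, 3): e=[10,12,126] → #
    (1,1)@(3, 3): e=[38,16,94] → #
    (4,1)@(9, 3): e=[122,28,-2] → ·
    (0,2)@(1, 5): e=[2,32,114] → #
    (4,2)@(9, 5): e=[114,48,-14] → ·
    (0,3)@(1, 7): e=[-6,52,102] → ·
    (1,3)@(3, 7): e=[22,56,70] → #
    (4,3)@(9, 7): e=[106,68,-26] → ·
  covered (19 px):
    · · # # # · · ·
    # # # # · · · ·
    # # # # · · · ·
    · # # # · · · ·
    · # # · · · · ·
    · # # · · · · ·
    · · # · · · · ·
    · · · · · · · ·
    · · · · · · · ·
T1:
  2·area = 96  (B↔C swapped to make it positive)
  edge (12, 14)→(6, 8): d=(-6,-6) top-left  bias=+0
  edge (6, 8)→(16, 2): d=(10,-6) top-left  bias=+0
  edge (16, 2)→(12, 14): d=(-4,12) right/bottom  bias=-1
    (0,1)@(1, 3): e=[0,-80,176] → ·  [on edge]
    (7,1)@(15, 3): e=[84,4,8] → #
    (1,2)@(3, 5): e=[0,-48,144] → ·  [on edge]
    (5,2)@(11, 5): e=[48,0,48] → #  [on edge]
    (6,2)@(13, 5): e=[60,12,24] → #
    (7,2)@(15, 5): e=[72,24,0] → ·  [on edge]
    (2,3)@(5, 7): e=[0,-16,112] → ·  [on edge]
    (4,3)@(9, 7): e=[24,8,64] → #
    (7,3)@(15, 7): e=[60,44,-8] → ·
    (3,4)@(7, 9): e=[0,16,80] → #  [on edge]
    (7,4)@(15, 9): e=[48,64,-16] → ·
    (0,5)@(1, 11): e=[-48,0,144] → ·  [on edge]
    (4,5)@(9, 11): e=[0,48,48] → #  [on edge]
    (6,5)@(13, 11): e=[24,72,0] → ·  [on edge]
    (5,6)@(11, 13): e=[0,80,16] → #  [on edge]
    (6,7)@(13, 15): e=[0,112,-16] → ·  [on edge]
    (5,8)@(11, 17): e=[-24,120,0] → ·  [on edge]
    (7,8)@(15, 17): e=[0,144,-48] → ·  [on edge]
  covered (13 px):
    · · · · · · · ·
    · · · · · · · #
    · · · · · # # ·
    · · · · # # # ·
    · · · # # # # ·
    · · · · # # · ·
    · · · · · # · ·
    · · · · · · · ·
    · · · · · · · ·
T2:
  2·area = 48  (B↔C swapped to make it positive)
  edge (4, 0)→(10, 6): d=(6,6) right/bottom  bias=-1
  edge (10, 6)→(14, 18): d=(4,12) right/bottom  bias=-1
  edge (14, 18)→(4, 0): d=(-10,-18) top-left  bias=+0
    (2,0)@(5, 1): e=[0,40,8] → ·  [on edge]
    (3,1)@(7, 3): e=[0,24,24] → ·  [on edge]
    (4,1)@(9, 3): e=[-12,0,60] → ·  [on edge]
    (3,2)@(7, 5): e=[12,32,4] → #
    (4,2)@(9, 5): e=[0,8,40] → ·  [on edge]
    (3,3)@(7, 7): e=[24,40,-16] → ·
    (4,3)@(9, 7): e=[12,16,20] → #
    (5,3)@(11, 7): e=[0,-8,56] → ·  [on edge]
    (4,4)@(9, 9): e=[24,24,0] → #  [on edge]
    (5,4)@(11, 9): e=[12,0,36] → ·  [on edge]
    (6,4)@(13, 9): e=[0,-24,72] → ·  [on edge]
    (4,5)@(9, 11): e=[36,32,-20] → ·
    (7,5)@(15, 11): e=[0,-40,88] → ·  [on edge]
    (6,7)@(13, 15): e=[36,0,12] → ·  [on edge]
  covered (4 px):
    · · · · · · · ·
    · · · · · · · ·
    · · · # · · · ·
    · · · · # · · ·
    · · · · # · · ·
    · · · · · # · ·
    · · · · · · · ·
    · · · · · · · ·
    · · · · · · · ·
T3:
  2·area = 86  (B↔C swapped to make it positive)
  edge (12, 0)→(11, 12): d=(-1,12) right/bottom  bias=-1
  edge (11, 12)→(4, 10): d=(-7,-2) top-left  bias=+0
  edge (4, 10)→(12, 0): d=(8,-10) top-left  bias=+0
    (5,1)@(11, 3): e=[9,63,14] → #
    (6,1)@(13, 3): e=[-15,67,34] → ·
    (4,2)@(9, 5): e=[31,45,10] → #
    (6,2)@(13, 5): e=[-17,53,50] → ·
    (3,3)@(7, 7): e=[53,27,6] → #
    (6,3)@(13, 7): e=[-19,39,66] → ·
    (2,4)@(5, 9): e=[75,9,2] → #
    (6,4)@(13, 9): e=[-21,25,82] → ·
    (2,5)@(5, 11): e=[73,-5,18] → ·
    (3,5)@(7, 11): e=[49,-1,38] → ·
    (4,5)@(9, 11): e=[25,3,58] → #
    (6,5)@(13, 11): e=[-23,11,98] → ·
  covered (12 px):
    · · · · · · · ·
    · · · · · # · ·
    · · · · # # · ·
    · · · # # # · ·
    · · # # # # · ·
    · · · · # # · ·
    · · · · · · · ·
    · · · · · · · ·
    · · · · · · · ·
T4:
  2·area = 112
  edge (9, 17)→(2, 10): d=(-7,-7) top-left  bias=+0
  edge (2, 10)→(12, 4): d=(10,-6) top-left  bias=+0
  edge (12, 4)→(9, 17): d=(-3,13) right/bottom  bias=-1
    (5,2)@(11, 5): e=[98,4,10] → #
    (6,2)@(13, 5): e=[112,16,-16] → ·
    (3,3)@(7, 7): e=[56,0,56] → #  [on edge]
    (4,3)@(9, 7): e=[70,12,30] → #
    (6,3)@(13, 7): e=[98,36,-22] → ·
    (0,4)@(1, 9): e=[0,-16,128] → ·  [on edge]
    (2,4)@(5, 9): e=[28,8,76] → #
    (5,4)@(11, 9): e=[70,44,-2] → ·
    (1,5)@(3, 11): e=[0,16,96] → #  [on edge]
    (5,5)@(11, 11): e=[56,64,-8] → ·
    (1,6)@(3, 13): e=[-14,36,90] → ·
    (2,6)@(5, 13): e=[0,48,64] → #  [on edge]
    (3,7)@(7, 15): e=[0,80,32] → #  [on edge]
    (4,8)@(9, 17): e=[0,112,0] → ·  [on edge]
  covered (16 px):
    · · · · · · · ·
    · · · · · · · ·
    · · · · · # · ·
    · · · # # # · ·
    · · # # # · · ·
    · # # # # · · ·
    · · # # # · · ·
    · · · # # · · ·
    · · · · · · · ·

Answer: [[7,1],[5,2],[6,2],[4,3],[5,3],[6,3],[3,4],[4,4],[5,4],[6,4],[4,5],[5,5],[5,6]]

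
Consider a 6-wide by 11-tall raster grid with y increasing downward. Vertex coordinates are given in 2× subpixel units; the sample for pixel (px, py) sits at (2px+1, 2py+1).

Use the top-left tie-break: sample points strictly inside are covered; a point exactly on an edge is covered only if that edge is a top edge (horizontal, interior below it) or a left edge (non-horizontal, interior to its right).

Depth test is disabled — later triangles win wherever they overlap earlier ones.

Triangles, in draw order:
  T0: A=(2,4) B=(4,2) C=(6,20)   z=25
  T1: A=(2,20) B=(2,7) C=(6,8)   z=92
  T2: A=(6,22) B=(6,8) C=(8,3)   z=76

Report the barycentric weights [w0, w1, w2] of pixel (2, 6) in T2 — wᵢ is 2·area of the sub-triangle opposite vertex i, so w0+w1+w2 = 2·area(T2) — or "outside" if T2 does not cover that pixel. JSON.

T0:
  2·area = 40
  edge (2, 4)→(4, 2): d=(2,-2) top-left  bias=+0
  edge (4, 2)→(6, 20): d=(2,18) right/bottom  bias=-1
  edge (6, 20)→(2, 4): d=(-4,-16) top-left  bias=+0
    (2,0)@(5, 1): e=[0,-20,60] → ·  [on edge]
    (1,1)@(3, 3): e=[0,20,20] → #  [on edge]
    (2,1)@(5, 3): e=[4,-16,52] → ·
    (0,2)@(1, 5): e=[0,60,-20] → ·  [on edge]
    (1,2)@(3, 5): e=[4,24,12] → #
    (2,2)@(5, 5): e=[8,-12,44] → ·
    (1,3)@(3, 7): e=[8,28,4] → #
    (2,3)@(5, 7): e=[12,-8,36] → ·
    (1,4)@(3, 9): e=[12,32,-4] → ·
    (2,5)@(5, 11): e=[20,0,20] → ·  [on edge]
    (2,6)@(5, 13): e=[24,4,12] → #
    (3,6)@(7, 13): e=[28,-32,44] → ·
  covered (5 px):
    · · · · · ·
    · # · · · ·
    · # · · · ·
    · # · · · ·
    · · · · · ·
    · · · · · ·
    · · # · · ·
    · · # · · ·
    · · · · · ·
    · · · · · ·
    · · · · · ·
T1:
  2·area = 52
  edge (2, 20)→(2, 7): d=(0,-13) top-left  bias=+0
  edge (2, 7)→(6, 8): d=(4,1) right/bottom  bias=-1
  edge (6, 8)→(2, 20): d=(-4,12) right/bottom  bias=-1
    (3,2)@(7, 5): e=[65,-13,0] → ·  [on edge]
    (1,4)@(3, 9): e=[13,7,32] → #
    (2,4)@(5, 9): e=[39,5,8] → #
    (3,4)@(7, 9): e=[65,3,-16] → ·
    (1,5)@(3, 11): e=[13,15,24] → #
    (2,5)@(5, 11): e=[39,13,0] → ·  [on edge]
    (1,6)@(3, 13): e=[13,23,16] → #
    (2,6)@(5, 13): e=[39,21,-8] → ·
    (1,7)@(3, 15): e=[13,31,8] → #
    (2,7)@(5, 15): e=[39,29,-16] → ·
    (1,8)@(3, 17): e=[13,39,0] → ·  [on edge]
  covered (5 px):
    · · · · · ·
    · · · · · ·
    · · · · · ·
    · · · · · ·
    · # # · · ·
    · # · · · ·
    · # · · · ·
    · # · · · ·
    · · · · · ·
    · · · · · ·
    · · · · · ·
T2:
  2·area = 28
  edge (6, 22)→(6, 8): d=(0,-14) top-left  bias=+0
  edge (6, 8)→(8, 3): d=(2,-5) top-left  bias=+0
  edge (8, 3)→(6, 22): d=(-2,19) right/bottom  bias=-1
    (3,3)@(7, 7): e=[14,3,11] → #
    (4,3)@(9, 7): e=[42,13,-27] → ·
    (3,4)@(7, 9): e=[14,7,7] → #
    (4,4)@(9, 9): e=[42,17,-31] → ·
    (3,5)@(7, 11): e=[14,11,3] → #
    (4,5)@(9, 11): e=[42,21,-35] → ·
    (3,6)@(7, 13): e=[14,15,-1] → ·
  covered (3 px):
    · · · · · ·
    · · · · · ·
    · · · · · ·
    · · · # · ·
    · · · # · ·
    · · · # · ·
    · · · · · ·
    · · · · · ·
    · · · · · ·
    · · · · · ·
    · · · · · ·

Result: "outside"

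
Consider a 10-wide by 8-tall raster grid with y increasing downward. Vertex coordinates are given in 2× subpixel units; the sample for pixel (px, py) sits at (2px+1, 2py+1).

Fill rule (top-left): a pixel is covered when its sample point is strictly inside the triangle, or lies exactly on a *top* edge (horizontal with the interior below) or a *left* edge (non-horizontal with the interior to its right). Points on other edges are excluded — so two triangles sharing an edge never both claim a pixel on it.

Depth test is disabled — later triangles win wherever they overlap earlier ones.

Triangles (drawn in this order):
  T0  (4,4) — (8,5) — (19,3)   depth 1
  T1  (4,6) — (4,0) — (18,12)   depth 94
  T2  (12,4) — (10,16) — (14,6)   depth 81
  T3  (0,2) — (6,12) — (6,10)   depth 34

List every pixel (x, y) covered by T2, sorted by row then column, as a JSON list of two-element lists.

T0:
  2·area = 19  (B↔C swapped to make it positive)
  edge (4, 4)→(19, 3): d=(15,-1) top-left  bias=+0
  edge (19, 3)→(8, 5): d=(-11,2) right/bottom  bias=-1
  edge (8, 5)→(4, 4): d=(-4,-1) top-left  bias=+0
    (9,1)@(19, 3): e=[0,0,19] → ·  [on edge]
  covered (0 px):
    · · · · · · · · · ·
    · · · · · · · · · ·
    · · · · · · · · · ·
    · · · · · · · · · ·
    · · · · · · · · · ·
    · · · · · · · · · ·
    · · · · · · · · · ·
    · · · · · · · · · ·
T1:
  2·area = 84
  edge (4, 6)→(4, 0): d=(0,-6) top-left  bias=+0
  edge (4, 0)→(18, 12): d=(14,12) right/bottom  bias=-1
  edge (18, 12)→(4, 6): d=(-14,-6) top-left  bias=+0
    (2,0)@(5, 1): e=[6,2,76] → █
    (3,0)@(7, 1): e=[18,-22,88] → ·
    (2,1)@(5, 3): e=[6,30,48] → █
    (3,1)@(7, 3): e=[18,6,60] → █
    (4,1)@(9, 3): e=[30,-18,72] → ·
    (2,2)@(5, 5): e=[6,58,20] → █
    (4,2)@(9, 5): e=[30,10,44] → █
    (5,2)@(11, 5): e=[42,-14,56] → ·
    (2,3)@(5, 7): e=[6,86,-8] → ·
    (3,3)@(7, 7): e=[18,62,4] → █
    (5,3)@(11, 7): e=[42,14,28] → █
    (6,3)@(13, 7): e=[54,-10,40] → ·
    (5,4)@(11, 9): e=[42,42,0] → █  [on edge]
  covered (11 px):
    · · █ · · · · · · ·
    · · █ █ · · · · · ·
    · · █ █ █ · · · · ·
    · · · █ █ █ · · · ·
    · · · · · █ █ · · ·
    · · · · · · · · · ·
    · · · · · · · · · ·
    · · · · · · · · · ·
T2:
  2·area = 28  (B↔C swapped to make it positive)
  edge (12, 4)→(14, 6): d=(2,2) right/bottom  bias=-1
  edge (14, 6)→(10, 16): d=(-4,10) right/bottom  bias=-1
  edge (10, 16)→(12, 4): d=(2,-12) top-left  bias=+0
    (4,0)@(9, 1): e=[0,70,-42] → ·  [on edge]
    (5,1)@(11, 3): e=[0,42,-14] → ·  [on edge]
    (6,2)@(13, 5): e=[0,14,14] → ·  [on edge]
    (6,3)@(13, 7): e=[4,6,18] → █
    (7,3)@(15, 7): e=[0,-14,42] → ·  [on edge]
    (6,4)@(13, 9): e=[8,-2,22] → ·
    (8,4)@(17, 9): e=[0,-42,70] → ·  [on edge]
    (5,5)@(11, 11): e=[16,10,2] → █
    (6,5)@(13, 11): e=[12,-10,26] → ·
    (9,5)@(19, 11): e=[0,-70,98] → ·  [on edge]
    (5,6)@(11, 13): e=[20,2,6] → █
    (6,6)@(13, 13): e=[16,-18,30] → ·
  covered (3 px):
    · · · · · · · · · ·
    · · · · · · · · · ·
    · · · · · · · · · ·
    · · · · · · █ · · ·
    · · · · · · · · · ·
    · · · · · █ · · · ·
    · · · · · █ · · · ·
    · · · · · · · · · ·
T3:
  2·area = 12  (B↔C swapped to make it positive)
  edge (0, 2)→(6, 10): d=(6,8) right/bottom  bias=-1
  edge (6, 10)→(6, 12): d=(0,2) right/bottom  bias=-1
  edge (6, 12)→(0, 2): d=(-6,-10) top-left  bias=+0
    (1,3)@(3, 7): e=[6,6,0] → █  [on edge]
    (2,3)@(5, 7): e=[-10,2,20] → ·
    (1,4)@(3, 9): e=[18,6,-12] → ·
    (2,4)@(5, 9): e=[2,2,8] → █
    (3,4)@(7, 9): e=[-14,-2,28] → ·
    (2,5)@(5, 11): e=[14,2,-4] → ·
  covered (2 px):
    · · · · · · · · · ·
    · · · · · · · · · ·
    · · · · · · · · · ·
    · █ · · · · · · · ·
    · · █ · · · · · · ·
    · · · · · · · · · ·
    · · · · · · · · · ·
    · · · · · · · · · ·

Result: [[6,3],[5,5],[5,6]]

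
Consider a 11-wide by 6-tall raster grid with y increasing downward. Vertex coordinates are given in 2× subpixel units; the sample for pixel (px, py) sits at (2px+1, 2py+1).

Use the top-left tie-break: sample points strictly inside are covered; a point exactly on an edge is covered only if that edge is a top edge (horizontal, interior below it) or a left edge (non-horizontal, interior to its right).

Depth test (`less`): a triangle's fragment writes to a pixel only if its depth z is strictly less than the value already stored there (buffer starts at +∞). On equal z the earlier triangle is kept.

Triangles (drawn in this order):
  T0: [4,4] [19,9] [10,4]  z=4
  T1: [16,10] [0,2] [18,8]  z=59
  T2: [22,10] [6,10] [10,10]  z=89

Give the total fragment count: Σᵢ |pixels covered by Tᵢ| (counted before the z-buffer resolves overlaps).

T0:
  2·area = 30  (B↔C swapped to make it positive)
  edge (4, 4)→(10, 4): d=(6,0) top-left  bias=+0
  edge (10, 4)→(19, 9): d=(9,5) right/bottom  bias=-1
  edge (19, 9)→(4, 4): d=(-15,-5) top-left  bias=+0
    (0,1)@(1, 3): e=[-6,36,0] → ·  [on edge]
    (3,2)@(7, 5): e=[6,24,0] → █  [on edge]
    (4,2)@(9, 5): e=[6,14,10] → █
    (5,2)@(11, 5): e=[6,4,20] → █
    (6,2)@(13, 5): e=[6,-6,30] → ·
    (3,3)@(7, 7): e=[18,42,-30] → ·
    (4,3)@(9, 7): e=[18,32,-20] → ·
    (5,3)@(11, 7): e=[18,22,-10] → ·
    (6,3)@(13, 7): e=[18,12,0] → █  [on edge]
    (7,3)@(15, 7): e=[18,2,10] → █
    (8,3)@(17, 7): e=[18,-8,20] → ·
    (6,4)@(13, 9): e=[30,30,-30] → ·
    (9,4)@(19, 9): e=[30,0,0] → ·  [on edge]
  covered (5 px):
    · · · · · · · · · · ·
    · · · · · · · · · · ·
    · · · █ █ █ · · · · ·
    · · · · · · █ █ · · ·
    · · · · · · · · · · ·
    · · · · · · · · · · ·
T1:
  2·area = 48
  edge (16, 10)→(0, 2): d=(-16,-8) top-left  bias=+0
  edge (0, 2)→(18, 8): d=(18,6) right/bottom  bias=-1
  edge (18, 8)→(16, 10): d=(-2,2) right/bottom  bias=-1
    (1,1)@(3, 3): e=[8,0,40] → ·  [on edge]
    (3,2)@(7, 5): e=[8,12,28] → █
    (4,2)@(9, 5): e=[24,0,24] → ·  [on edge]
    (10,2)@(21, 5): e=[120,-72,0] → ·  [on edge]
    (3,3)@(7, 7): e=[-24,48,24] → ·
    (5,3)@(11, 7): e=[8,24,16] → █
    (6,3)@(13, 7): e=[24,12,12] → █
    (7,3)@(15, 7): e=[40,0,8] → ·  [on edge]
    (9,3)@(19, 7): e=[72,-24,0] → ·  [on edge]
    (5,4)@(11, 9): e=[-24,60,12] → ·
    (6,4)@(13, 9): e=[-8,48,8] → ·
    (7,4)@(15, 9): e=[8,36,4] → █
    (8,4)@(17, 9): e=[24,24,0] → ·  [on edge]
    (10,4)@(21, 9): e=[56,0,-8] → ·  [on edge]
    (7,5)@(15, 11): e=[-24,72,0] → ·  [on edge]
  covered (4 px):
    · · · · · · · · · · ·
    · · · · · · · · · · ·
    · · · █ · · · · · · ·
    · · · · · █ █ · · · ·
    · · · · · · · █ · · ·
    · · · · · · · · · · ·
T2:
  degenerate (2·area = 0) — covers nothing

Final: 9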